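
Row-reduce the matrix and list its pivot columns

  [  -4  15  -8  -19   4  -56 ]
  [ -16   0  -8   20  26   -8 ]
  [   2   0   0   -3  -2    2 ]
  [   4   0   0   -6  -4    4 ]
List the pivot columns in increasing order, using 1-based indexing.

ρ1 ← -1/4·ρ1
  [   1  -15/4   2  19/4  -1  14 ]
  [ -16      0  -8    20  26  -8 ]
  [   2      0   0    -3  -2   2 ]
  [   4      0   0    -6  -4   4 ]
ρ2 ← ρ2 + 16·ρ1
  [ 1  -15/4   2  19/4  -1   14 ]
  [ 0    -60  24    96  10  216 ]
  [ 2      0   0    -3  -2    2 ]
  [ 4      0   0    -6  -4    4 ]
ρ3 ← ρ3 − 2·ρ1
  [ 1  -15/4   2   19/4  -1   14 ]
  [ 0    -60  24     96  10  216 ]
  [ 0   15/2  -4  -25/2   0  -26 ]
  [ 4      0   0     -6  -4    4 ]
ρ4 ← ρ4 − 4·ρ1
  [ 1  -15/4   2   19/4  -1   14 ]
  [ 0    -60  24     96  10  216 ]
  [ 0   15/2  -4  -25/2   0  -26 ]
  [ 0     15  -8    -25   0  -52 ]
ρ2 ← -1/60·ρ2
  [ 1  -15/4     2   19/4    -1     14 ]
  [ 0      1  -2/5   -8/5  -1/6  -18/5 ]
  [ 0   15/2    -4  -25/2     0    -26 ]
  [ 0     15    -8    -25     0    -52 ]
ρ3 ← ρ3 − 15/2·ρ2
  [ 1  -15/4     2  19/4    -1     14 ]
  [ 0      1  -2/5  -8/5  -1/6  -18/5 ]
  [ 0      0    -1  -1/2   5/4      1 ]
  [ 0     15    -8   -25     0    -52 ]
ρ4 ← ρ4 − 15·ρ2
  [ 1  -15/4     2  19/4    -1     14 ]
  [ 0      1  -2/5  -8/5  -1/6  -18/5 ]
  [ 0      0    -1  -1/2   5/4      1 ]
  [ 0      0    -2    -1   5/2      2 ]
ρ3 ← -1·ρ3
  [ 1  -15/4     2  19/4    -1     14 ]
  [ 0      1  -2/5  -8/5  -1/6  -18/5 ]
  [ 0      0     1   1/2  -5/4     -1 ]
  [ 0      0    -2    -1   5/2      2 ]
ρ4 ← ρ4 + 2·ρ3
  [ 1  -15/4     2  19/4    -1     14 ]
  [ 0      1  -2/5  -8/5  -1/6  -18/5 ]
  [ 0      0     1   1/2  -5/4     -1 ]
  [ 0      0     0     0     0      0 ]
ρ2 ← ρ2 + 2/5·ρ3
  [ 1  -15/4  2  19/4    -1  14 ]
  [ 0      1  0  -7/5  -2/3  -4 ]
  [ 0      0  1   1/2  -5/4  -1 ]
  [ 0      0  0     0     0   0 ]
ρ1 ← ρ1 − 2·ρ3
  [ 1  -15/4  0  15/4   3/2  16 ]
  [ 0      1  0  -7/5  -2/3  -4 ]
  [ 0      0  1   1/2  -5/4  -1 ]
  [ 0      0  0     0     0   0 ]
ρ1 ← ρ1 + 15/4·ρ2
  [ 1  0  0  -3/2    -1   1 ]
  [ 0  1  0  -7/5  -2/3  -4 ]
  [ 0  0  1   1/2  -5/4  -1 ]
  [ 0  0  0     0     0   0 ]
Pivot columns are the columns containing a leading 1.

1, 2, 3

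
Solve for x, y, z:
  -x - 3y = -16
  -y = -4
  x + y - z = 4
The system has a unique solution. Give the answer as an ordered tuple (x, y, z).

(4, 4, 4)

Form the augmented matrix and row-reduce:
  [ -1  -3   0  |  -16 ]
  [  0  -1   0  |   -4 ]
  [  1   1  -1  |    4 ]
r1 → -1·r1
r3 → r3 − r1
r2 → -1·r2
r3 → r3 + 2·r2
r3 → -1·r3
r1 → r1 − 3·r2
Reading off the last column: x = 4, y = 4, z = 4.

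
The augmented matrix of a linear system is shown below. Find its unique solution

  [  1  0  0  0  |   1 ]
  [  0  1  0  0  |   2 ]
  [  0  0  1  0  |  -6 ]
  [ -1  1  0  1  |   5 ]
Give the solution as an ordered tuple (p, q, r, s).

(1, 2, -6, 4)

Add R1 to R4.
  [ 1  0  0  0  |   1 ]
  [ 0  1  0  0  |   2 ]
  [ 0  0  1  0  |  -6 ]
  [ 0  1  0  1  |   6 ]
Subtract R2 from R4.
  [ 1  0  0  0  |   1 ]
  [ 0  1  0  0  |   2 ]
  [ 0  0  1  0  |  -6 ]
  [ 0  0  0  1  |   4 ]
Reading off the last column: p = 1, q = 2, r = -6, s = 4.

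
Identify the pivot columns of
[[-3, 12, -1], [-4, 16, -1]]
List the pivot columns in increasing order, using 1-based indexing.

R1 := -1/3·R1
  [  1  -4  1/3 ]
  [ -4  16   -1 ]
R2 := R2 + 4·R1
  [ 1  -4  1/3 ]
  [ 0   0  1/3 ]
R2 := 3·R2
  [ 1  -4  1/3 ]
  [ 0   0    1 ]
R1 := R1 − 1/3·R2
  [ 1  -4  0 ]
  [ 0   0  1 ]
Pivot columns are the columns containing a leading 1.

1, 3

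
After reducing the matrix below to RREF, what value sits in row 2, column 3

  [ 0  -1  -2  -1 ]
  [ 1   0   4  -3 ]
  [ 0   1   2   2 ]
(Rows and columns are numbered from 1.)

R1 <=> R2
  [ 1   0   4  -3 ]
  [ 0  -1  -2  -1 ]
  [ 0   1   2   2 ]
R2 → -1·R2
  [ 1  0  4  -3 ]
  [ 0  1  2   1 ]
  [ 0  1  2   2 ]
R3 → R3 − R2
  [ 1  0  4  -3 ]
  [ 0  1  2   1 ]
  [ 0  0  0   1 ]
R2 → R2 − R3
  [ 1  0  4  -3 ]
  [ 0  1  2   0 ]
  [ 0  0  0   1 ]
R1 → R1 + 3·R3
  [ 1  0  4  0 ]
  [ 0  1  2  0 ]
  [ 0  0  0  1 ]

2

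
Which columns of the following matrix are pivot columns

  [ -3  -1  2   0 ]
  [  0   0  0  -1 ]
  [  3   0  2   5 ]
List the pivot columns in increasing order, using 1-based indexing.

1, 2, 4

R1 := -1/3·R1
  [ 1  1/3  -2/3   0 ]
  [ 0    0     0  -1 ]
  [ 3    0     2   5 ]
R3 := R3 − 3·R1
  [ 1  1/3  -2/3   0 ]
  [ 0    0     0  -1 ]
  [ 0   -1     4   5 ]
R2 ↔ R3
  [ 1  1/3  -2/3   0 ]
  [ 0   -1     4   5 ]
  [ 0    0     0  -1 ]
R2 := -1·R2
  [ 1  1/3  -2/3   0 ]
  [ 0    1    -4  -5 ]
  [ 0    0     0  -1 ]
R3 := -1·R3
  [ 1  1/3  -2/3   0 ]
  [ 0    1    -4  -5 ]
  [ 0    0     0   1 ]
R2 := R2 + 5·R3
  [ 1  1/3  -2/3  0 ]
  [ 0    1    -4  0 ]
  [ 0    0     0  1 ]
R1 := R1 − 1/3·R2
  [ 1  0  2/3  0 ]
  [ 0  1   -4  0 ]
  [ 0  0    0  1 ]
Pivot columns are the columns containing a leading 1.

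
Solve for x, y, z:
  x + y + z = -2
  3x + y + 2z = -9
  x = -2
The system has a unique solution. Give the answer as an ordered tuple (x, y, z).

(-2, 3, -3)

Form the augmented matrix and row-reduce:
  [ 1  1  1  |  -2 ]
  [ 3  1  2  |  -9 ]
  [ 1  0  0  |  -2 ]
Subtract 3 times r1 from r2.
  [ 1   1   1  |  -2 ]
  [ 0  -2  -1  |  -3 ]
  [ 1   0   0  |  -2 ]
Subtract r1 from r3.
  [ 1   1   1  |  -2 ]
  [ 0  -2  -1  |  -3 ]
  [ 0  -1  -1  |   0 ]
Multiply r2 by -1/2.
  [ 1   1    1  |   -2 ]
  [ 0   1  1/2  |  3/2 ]
  [ 0  -1   -1  |    0 ]
Add r2 to r3.
  [ 1  1     1  |   -2 ]
  [ 0  1   1/2  |  3/2 ]
  [ 0  0  -1/2  |  3/2 ]
Multiply r3 by -2.
  [ 1  1    1  |   -2 ]
  [ 0  1  1/2  |  3/2 ]
  [ 0  0    1  |   -3 ]
Subtract 1/2 times r3 from r2.
  [ 1  1  1  |  -2 ]
  [ 0  1  0  |   3 ]
  [ 0  0  1  |  -3 ]
Subtract r3 from r1.
  [ 1  1  0  |   1 ]
  [ 0  1  0  |   3 ]
  [ 0  0  1  |  -3 ]
Subtract r2 from r1.
  [ 1  0  0  |  -2 ]
  [ 0  1  0  |   3 ]
  [ 0  0  1  |  -3 ]
Reading off the last column: x = -2, y = 3, z = -3.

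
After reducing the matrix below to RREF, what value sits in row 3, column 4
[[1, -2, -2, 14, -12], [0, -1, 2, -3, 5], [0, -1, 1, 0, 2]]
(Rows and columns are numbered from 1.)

-3

R2 ← -1·R2
  [ 1  -2  -2  14  -12 ]
  [ 0   1  -2   3   -5 ]
  [ 0  -1   1   0    2 ]
R3 ← R3 + R2
  [ 1  -2  -2  14  -12 ]
  [ 0   1  -2   3   -5 ]
  [ 0   0  -1   3   -3 ]
R3 ← -1·R3
  [ 1  -2  -2  14  -12 ]
  [ 0   1  -2   3   -5 ]
  [ 0   0   1  -3    3 ]
R2 ← R2 + 2·R3
  [ 1  -2  -2  14  -12 ]
  [ 0   1   0  -3    1 ]
  [ 0   0   1  -3    3 ]
R1 ← R1 + 2·R3
  [ 1  -2  0   8  -6 ]
  [ 0   1  0  -3   1 ]
  [ 0   0  1  -3   3 ]
R1 ← R1 + 2·R2
  [ 1  0  0   2  -4 ]
  [ 0  1  0  -3   1 ]
  [ 0  0  1  -3   3 ]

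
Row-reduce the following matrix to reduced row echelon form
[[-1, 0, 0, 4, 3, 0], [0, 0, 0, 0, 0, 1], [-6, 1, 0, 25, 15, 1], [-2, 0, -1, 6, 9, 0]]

[[1, 0, 0, -4, -3, 0], [0, 1, 0, 1, -3, 0], [0, 0, 1, 2, -3, 0], [0, 0, 0, 0, 0, 1]]

r1 := -1·r1
r3 := r3 + 6·r1
r4 := r4 + 2·r1
r2 ↔ r3
r3 ↔ r4
r3 := -1·r3
r2 := r2 − r4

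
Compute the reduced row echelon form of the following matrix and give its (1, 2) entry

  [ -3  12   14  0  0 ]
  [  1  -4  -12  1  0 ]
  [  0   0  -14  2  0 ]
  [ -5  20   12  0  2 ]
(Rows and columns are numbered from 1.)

-4

Multiply R1 by -1/3.
  [  1  -4  -14/3  0  0 ]
  [  1  -4    -12  1  0 ]
  [  0   0    -14  2  0 ]
  [ -5  20     12  0  2 ]
Subtract R1 from R2.
  [  1  -4  -14/3  0  0 ]
  [  0   0  -22/3  1  0 ]
  [  0   0    -14  2  0 ]
  [ -5  20     12  0  2 ]
Add 5 times R1 to R4.
  [ 1  -4  -14/3  0  0 ]
  [ 0   0  -22/3  1  0 ]
  [ 0   0    -14  2  0 ]
  [ 0   0  -34/3  0  2 ]
Multiply R2 by -3/22.
  [ 1  -4  -14/3      0  0 ]
  [ 0   0      1  -3/22  0 ]
  [ 0   0    -14      2  0 ]
  [ 0   0  -34/3      0  2 ]
Add 14 times R2 to R3.
  [ 1  -4  -14/3      0  0 ]
  [ 0   0      1  -3/22  0 ]
  [ 0   0      0   1/11  0 ]
  [ 0   0  -34/3      0  2 ]
Add 34/3 times R2 to R4.
  [ 1  -4  -14/3       0  0 ]
  [ 0   0      1   -3/22  0 ]
  [ 0   0      0    1/11  0 ]
  [ 0   0      0  -17/11  2 ]
Multiply R3 by 11.
  [ 1  -4  -14/3       0  0 ]
  [ 0   0      1   -3/22  0 ]
  [ 0   0      0       1  0 ]
  [ 0   0      0  -17/11  2 ]
Add 17/11 times R3 to R4.
  [ 1  -4  -14/3      0  0 ]
  [ 0   0      1  -3/22  0 ]
  [ 0   0      0      1  0 ]
  [ 0   0      0      0  2 ]
Multiply R4 by 1/2.
  [ 1  -4  -14/3      0  0 ]
  [ 0   0      1  -3/22  0 ]
  [ 0   0      0      1  0 ]
  [ 0   0      0      0  1 ]
Add 3/22 times R3 to R2.
  [ 1  -4  -14/3  0  0 ]
  [ 0   0      1  0  0 ]
  [ 0   0      0  1  0 ]
  [ 0   0      0  0  1 ]
Add 14/3 times R2 to R1.
  [ 1  -4  0  0  0 ]
  [ 0   0  1  0  0 ]
  [ 0   0  0  1  0 ]
  [ 0   0  0  0  1 ]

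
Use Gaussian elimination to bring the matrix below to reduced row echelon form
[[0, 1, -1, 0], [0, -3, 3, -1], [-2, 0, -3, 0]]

r1 <-> r3
  [ -2   0  -3   0 ]
  [  0  -3   3  -1 ]
  [  0   1  -1   0 ]
r1 -> -1/2·r1
  [ 1   0  3/2   0 ]
  [ 0  -3    3  -1 ]
  [ 0   1   -1   0 ]
r2 -> -1/3·r2
  [ 1  0  3/2    0 ]
  [ 0  1   -1  1/3 ]
  [ 0  1   -1    0 ]
r3 -> r3 − r2
  [ 1  0  3/2     0 ]
  [ 0  1   -1   1/3 ]
  [ 0  0    0  -1/3 ]
r3 -> -3·r3
  [ 1  0  3/2    0 ]
  [ 0  1   -1  1/3 ]
  [ 0  0    0    1 ]
r2 -> r2 − 1/3·r3
  [ 1  0  3/2  0 ]
  [ 0  1   -1  0 ]
  [ 0  0    0  1 ]

[[1, 0, 3/2, 0], [0, 1, -1, 0], [0, 0, 0, 1]]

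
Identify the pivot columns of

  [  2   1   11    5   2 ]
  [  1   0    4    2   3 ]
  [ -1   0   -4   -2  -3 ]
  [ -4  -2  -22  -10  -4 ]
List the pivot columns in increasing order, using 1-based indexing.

Multiply r1 by 1/2.
Subtract r1 from r2.
Add r1 to r3.
Add 4 times r1 to r4.
Multiply r2 by -2.
Subtract 1/2 times r2 from r3.
Subtract 1/2 times r2 from r1.
Pivot columns are the columns containing a leading 1.

1, 2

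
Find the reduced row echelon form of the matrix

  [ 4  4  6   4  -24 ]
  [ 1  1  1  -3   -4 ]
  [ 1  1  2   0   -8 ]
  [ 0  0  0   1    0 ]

Multiply r1 by 1/4.
  [ 1  1  3/2   1  -6 ]
  [ 1  1    1  -3  -4 ]
  [ 1  1    2   0  -8 ]
  [ 0  0    0   1   0 ]
Subtract r1 from r2.
  [ 1  1   3/2   1  -6 ]
  [ 0  0  -1/2  -4   2 ]
  [ 1  1     2   0  -8 ]
  [ 0  0     0   1   0 ]
Subtract r1 from r3.
  [ 1  1   3/2   1  -6 ]
  [ 0  0  -1/2  -4   2 ]
  [ 0  0   1/2  -1  -2 ]
  [ 0  0     0   1   0 ]
Multiply r2 by -2.
  [ 1  1  3/2   1  -6 ]
  [ 0  0    1   8  -4 ]
  [ 0  0  1/2  -1  -2 ]
  [ 0  0    0   1   0 ]
Subtract 1/2 times r2 from r3.
  [ 1  1  3/2   1  -6 ]
  [ 0  0    1   8  -4 ]
  [ 0  0    0  -5   0 ]
  [ 0  0    0   1   0 ]
Multiply r3 by -1/5.
  [ 1  1  3/2  1  -6 ]
  [ 0  0    1  8  -4 ]
  [ 0  0    0  1   0 ]
  [ 0  0    0  1   0 ]
Subtract r3 from r4.
  [ 1  1  3/2  1  -6 ]
  [ 0  0    1  8  -4 ]
  [ 0  0    0  1   0 ]
  [ 0  0    0  0   0 ]
Subtract 8 times r3 from r2.
  [ 1  1  3/2  1  -6 ]
  [ 0  0    1  0  -4 ]
  [ 0  0    0  1   0 ]
  [ 0  0    0  0   0 ]
Subtract r3 from r1.
  [ 1  1  3/2  0  -6 ]
  [ 0  0    1  0  -4 ]
  [ 0  0    0  1   0 ]
  [ 0  0    0  0   0 ]
Subtract 3/2 times r2 from r1.
  [ 1  1  0  0   0 ]
  [ 0  0  1  0  -4 ]
  [ 0  0  0  1   0 ]
  [ 0  0  0  0   0 ]

[[1, 1, 0, 0, 0], [0, 0, 1, 0, -4], [0, 0, 0, 1, 0], [0, 0, 0, 0, 0]]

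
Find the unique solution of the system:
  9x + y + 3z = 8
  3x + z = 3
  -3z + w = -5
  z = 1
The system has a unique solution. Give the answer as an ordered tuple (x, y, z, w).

(2/3, -1, 1, -2)

Form the augmented matrix and row-reduce:
  [ 9  1   3  0  |   8 ]
  [ 3  0   1  0  |   3 ]
  [ 0  0  -3  1  |  -5 ]
  [ 0  0   1  0  |   1 ]
Multiply R1 by 1/9.
Subtract 3 times R1 from R2.
Multiply R2 by -3.
Multiply R3 by -1/3.
Subtract R3 from R4.
Multiply R4 by 3.
Add 1/3 times R4 to R3.
Subtract 1/3 times R3 from R1.
Subtract 1/9 times R2 from R1.
Reading off the last column: x = 2/3, y = -1, z = 1, w = -2.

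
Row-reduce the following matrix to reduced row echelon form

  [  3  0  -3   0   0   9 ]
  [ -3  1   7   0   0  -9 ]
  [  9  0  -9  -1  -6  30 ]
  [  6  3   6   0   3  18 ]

ρ1 ← 1/3·ρ1
  [  1  0  -1   0   0   3 ]
  [ -3  1   7   0   0  -9 ]
  [  9  0  -9  -1  -6  30 ]
  [  6  3   6   0   3  18 ]
ρ2 ← ρ2 + 3·ρ1
  [ 1  0  -1   0   0   3 ]
  [ 0  1   4   0   0   0 ]
  [ 9  0  -9  -1  -6  30 ]
  [ 6  3   6   0   3  18 ]
ρ3 ← ρ3 − 9·ρ1
  [ 1  0  -1   0   0   3 ]
  [ 0  1   4   0   0   0 ]
  [ 0  0   0  -1  -6   3 ]
  [ 6  3   6   0   3  18 ]
ρ4 ← ρ4 − 6·ρ1
  [ 1  0  -1   0   0  3 ]
  [ 0  1   4   0   0  0 ]
  [ 0  0   0  -1  -6  3 ]
  [ 0  3  12   0   3  0 ]
ρ4 ← ρ4 − 3·ρ2
  [ 1  0  -1   0   0  3 ]
  [ 0  1   4   0   0  0 ]
  [ 0  0   0  -1  -6  3 ]
  [ 0  0   0   0   3  0 ]
ρ3 ← -1·ρ3
  [ 1  0  -1  0  0   3 ]
  [ 0  1   4  0  0   0 ]
  [ 0  0   0  1  6  -3 ]
  [ 0  0   0  0  3   0 ]
ρ4 ← 1/3·ρ4
  [ 1  0  -1  0  0   3 ]
  [ 0  1   4  0  0   0 ]
  [ 0  0   0  1  6  -3 ]
  [ 0  0   0  0  1   0 ]
ρ3 ← ρ3 − 6·ρ4
  [ 1  0  -1  0  0   3 ]
  [ 0  1   4  0  0   0 ]
  [ 0  0   0  1  0  -3 ]
  [ 0  0   0  0  1   0 ]

[[1, 0, -1, 0, 0, 3], [0, 1, 4, 0, 0, 0], [0, 0, 0, 1, 0, -3], [0, 0, 0, 0, 1, 0]]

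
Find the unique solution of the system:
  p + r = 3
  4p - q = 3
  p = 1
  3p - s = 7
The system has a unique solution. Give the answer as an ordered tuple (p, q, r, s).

Form the augmented matrix and row-reduce:
  [ 1   0  1   0  |  3 ]
  [ 4  -1  0   0  |  3 ]
  [ 1   0  0   0  |  1 ]
  [ 3   0  0  -1  |  7 ]
R2 → R2 − 4·R1
  [ 1   0   1   0  |   3 ]
  [ 0  -1  -4   0  |  -9 ]
  [ 1   0   0   0  |   1 ]
  [ 3   0   0  -1  |   7 ]
R3 → R3 − R1
  [ 1   0   1   0  |   3 ]
  [ 0  -1  -4   0  |  -9 ]
  [ 0   0  -1   0  |  -2 ]
  [ 3   0   0  -1  |   7 ]
R4 → R4 − 3·R1
  [ 1   0   1   0  |   3 ]
  [ 0  -1  -4   0  |  -9 ]
  [ 0   0  -1   0  |  -2 ]
  [ 0   0  -3  -1  |  -2 ]
R2 → -1·R2
  [ 1  0   1   0  |   3 ]
  [ 0  1   4   0  |   9 ]
  [ 0  0  -1   0  |  -2 ]
  [ 0  0  -3  -1  |  -2 ]
R3 → -1·R3
  [ 1  0   1   0  |   3 ]
  [ 0  1   4   0  |   9 ]
  [ 0  0   1   0  |   2 ]
  [ 0  0  -3  -1  |  -2 ]
R4 → R4 + 3·R3
  [ 1  0  1   0  |  3 ]
  [ 0  1  4   0  |  9 ]
  [ 0  0  1   0  |  2 ]
  [ 0  0  0  -1  |  4 ]
R4 → -1·R4
  [ 1  0  1  0  |   3 ]
  [ 0  1  4  0  |   9 ]
  [ 0  0  1  0  |   2 ]
  [ 0  0  0  1  |  -4 ]
R2 → R2 − 4·R3
  [ 1  0  1  0  |   3 ]
  [ 0  1  0  0  |   1 ]
  [ 0  0  1  0  |   2 ]
  [ 0  0  0  1  |  -4 ]
R1 → R1 − R3
  [ 1  0  0  0  |   1 ]
  [ 0  1  0  0  |   1 ]
  [ 0  0  1  0  |   2 ]
  [ 0  0  0  1  |  -4 ]
Reading off the last column: p = 1, q = 1, r = 2, s = -4.

(1, 1, 2, -4)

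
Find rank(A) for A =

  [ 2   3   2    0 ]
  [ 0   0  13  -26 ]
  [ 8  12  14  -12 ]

R1 ← 1/2·R1
  [ 1  3/2   1    0 ]
  [ 0    0  13  -26 ]
  [ 8   12  14  -12 ]
R3 ← R3 − 8·R1
  [ 1  3/2   1    0 ]
  [ 0    0  13  -26 ]
  [ 0    0   6  -12 ]
R2 ← 1/13·R2
  [ 1  3/2  1    0 ]
  [ 0    0  1   -2 ]
  [ 0    0  6  -12 ]
R3 ← R3 − 6·R2
  [ 1  3/2  1   0 ]
  [ 0    0  1  -2 ]
  [ 0    0  0   0 ]
R1 ← R1 − R2
  [ 1  3/2  0   2 ]
  [ 0    0  1  -2 ]
  [ 0    0  0   0 ]
The reduced form has 2 nonzero rows.

rank = 2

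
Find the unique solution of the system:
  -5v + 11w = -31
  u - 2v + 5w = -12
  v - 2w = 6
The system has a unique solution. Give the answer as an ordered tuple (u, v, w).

(1, 4, -1)

Form the augmented matrix and row-reduce:
  [ 0  -5  11  |  -31 ]
  [ 1  -2   5  |  -12 ]
  [ 0   1  -2  |    6 ]
R1 ↔ R2
R2 ← -1/5·R2
R3 ← R3 − R2
R3 ← 5·R3
R2 ← R2 + 11/5·R3
R1 ← R1 − 5·R3
R1 ← R1 + 2·R2
Reading off the last column: u = 1, v = 4, w = -1.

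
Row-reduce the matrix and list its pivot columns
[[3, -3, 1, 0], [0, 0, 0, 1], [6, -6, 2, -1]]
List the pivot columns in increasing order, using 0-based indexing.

0, 3

R1 := 1/3·R1
  [ 1  -1  1/3   0 ]
  [ 0   0    0   1 ]
  [ 6  -6    2  -1 ]
R3 := R3 − 6·R1
  [ 1  -1  1/3   0 ]
  [ 0   0    0   1 ]
  [ 0   0    0  -1 ]
R3 := R3 + R2
  [ 1  -1  1/3  0 ]
  [ 0   0    0  1 ]
  [ 0   0    0  0 ]
Pivot columns are the columns containing a leading 1.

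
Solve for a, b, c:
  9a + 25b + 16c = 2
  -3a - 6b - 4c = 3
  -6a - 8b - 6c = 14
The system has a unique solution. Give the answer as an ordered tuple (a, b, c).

Form the augmented matrix and row-reduce:
  [  9  25  16  |   2 ]
  [ -3  -6  -4  |   3 ]
  [ -6  -8  -6  |  14 ]
ρ1 := 1/9·ρ1
  [  1  25/9  16/9  |  2/9 ]
  [ -3    -6    -4  |    3 ]
  [ -6    -8    -6  |   14 ]
ρ2 := ρ2 + 3·ρ1
  [  1  25/9  16/9  |   2/9 ]
  [  0   7/3   4/3  |  11/3 ]
  [ -6    -8    -6  |    14 ]
ρ3 := ρ3 + 6·ρ1
  [ 1  25/9  16/9  |   2/9 ]
  [ 0   7/3   4/3  |  11/3 ]
  [ 0  26/3  14/3  |  46/3 ]
ρ2 := 3/7·ρ2
  [ 1  25/9  16/9  |   2/9 ]
  [ 0     1   4/7  |  11/7 ]
  [ 0  26/3  14/3  |  46/3 ]
ρ3 := ρ3 − 26/3·ρ2
  [ 1  25/9  16/9  |   2/9 ]
  [ 0     1   4/7  |  11/7 ]
  [ 0     0  -2/7  |  12/7 ]
ρ3 := -7/2·ρ3
  [ 1  25/9  16/9  |   2/9 ]
  [ 0     1   4/7  |  11/7 ]
  [ 0     0     1  |    -6 ]
ρ2 := ρ2 − 4/7·ρ3
  [ 1  25/9  16/9  |  2/9 ]
  [ 0     1     0  |    5 ]
  [ 0     0     1  |   -6 ]
ρ1 := ρ1 − 16/9·ρ3
  [ 1  25/9  0  |  98/9 ]
  [ 0     1  0  |     5 ]
  [ 0     0  1  |    -6 ]
ρ1 := ρ1 − 25/9·ρ2
  [ 1  0  0  |  -3 ]
  [ 0  1  0  |   5 ]
  [ 0  0  1  |  -6 ]
Reading off the last column: a = -3, b = 5, c = -6.

(-3, 5, -6)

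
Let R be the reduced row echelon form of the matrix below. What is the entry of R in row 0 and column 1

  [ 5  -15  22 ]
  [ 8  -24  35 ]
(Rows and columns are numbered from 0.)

R1 ← 1/5·R1
R2 ← R2 − 8·R1
R2 ← -5·R2
R1 ← R1 − 22/5·R2

-3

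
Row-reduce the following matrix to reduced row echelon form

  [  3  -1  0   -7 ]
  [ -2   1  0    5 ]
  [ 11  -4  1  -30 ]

[[1, 0, 0, -2], [0, 1, 0, 1], [0, 0, 1, -4]]

ρ1 := 1/3·ρ1
  [  1  -1/3  0  -7/3 ]
  [ -2     1  0     5 ]
  [ 11    -4  1   -30 ]
ρ2 := ρ2 + 2·ρ1
  [  1  -1/3  0  -7/3 ]
  [  0   1/3  0   1/3 ]
  [ 11    -4  1   -30 ]
ρ3 := ρ3 − 11·ρ1
  [ 1  -1/3  0   -7/3 ]
  [ 0   1/3  0    1/3 ]
  [ 0  -1/3  1  -13/3 ]
ρ2 := 3·ρ2
  [ 1  -1/3  0   -7/3 ]
  [ 0     1  0      1 ]
  [ 0  -1/3  1  -13/3 ]
ρ3 := ρ3 + 1/3·ρ2
  [ 1  -1/3  0  -7/3 ]
  [ 0     1  0     1 ]
  [ 0     0  1    -4 ]
ρ1 := ρ1 + 1/3·ρ2
  [ 1  0  0  -2 ]
  [ 0  1  0   1 ]
  [ 0  0  1  -4 ]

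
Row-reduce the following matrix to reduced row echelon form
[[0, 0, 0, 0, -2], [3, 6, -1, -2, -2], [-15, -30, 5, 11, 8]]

R1 <-> R2
  [   3    6  -1  -2  -2 ]
  [   0    0   0   0  -2 ]
  [ -15  -30   5  11   8 ]
R1 → 1/3·R1
  [   1    2  -1/3  -2/3  -2/3 ]
  [   0    0     0     0    -2 ]
  [ -15  -30     5    11     8 ]
R3 → R3 + 15·R1
  [ 1  2  -1/3  -2/3  -2/3 ]
  [ 0  0     0     0    -2 ]
  [ 0  0     0     1    -2 ]
R2 <-> R3
  [ 1  2  -1/3  -2/3  -2/3 ]
  [ 0  0     0     1    -2 ]
  [ 0  0     0     0    -2 ]
R3 → -1/2·R3
  [ 1  2  -1/3  -2/3  -2/3 ]
  [ 0  0     0     1    -2 ]
  [ 0  0     0     0     1 ]
R2 → R2 + 2·R3
  [ 1  2  -1/3  -2/3  -2/3 ]
  [ 0  0     0     1     0 ]
  [ 0  0     0     0     1 ]
R1 → R1 + 2/3·R3
  [ 1  2  -1/3  -2/3  0 ]
  [ 0  0     0     1  0 ]
  [ 0  0     0     0  1 ]
R1 → R1 + 2/3·R2
  [ 1  2  -1/3  0  0 ]
  [ 0  0     0  1  0 ]
  [ 0  0     0  0  1 ]

[[1, 2, -1/3, 0, 0], [0, 0, 0, 1, 0], [0, 0, 0, 0, 1]]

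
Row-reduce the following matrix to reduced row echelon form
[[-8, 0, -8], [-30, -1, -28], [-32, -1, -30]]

R1 -> -1/8·R1
  [   1   0    1 ]
  [ -30  -1  -28 ]
  [ -32  -1  -30 ]
R2 -> R2 + 30·R1
  [   1   0    1 ]
  [   0  -1    2 ]
  [ -32  -1  -30 ]
R3 -> R3 + 32·R1
  [ 1   0  1 ]
  [ 0  -1  2 ]
  [ 0  -1  2 ]
R2 -> -1·R2
  [ 1   0   1 ]
  [ 0   1  -2 ]
  [ 0  -1   2 ]
R3 -> R3 + R2
  [ 1  0   1 ]
  [ 0  1  -2 ]
  [ 0  0   0 ]

[[1, 0, 1], [0, 1, -2], [0, 0, 0]]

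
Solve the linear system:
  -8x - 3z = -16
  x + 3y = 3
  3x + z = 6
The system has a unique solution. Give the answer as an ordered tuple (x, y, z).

(2, 1/3, 0)

Form the augmented matrix and row-reduce:
  [ -8  0  -3  |  -16 ]
  [  1  3   0  |    3 ]
  [  3  0   1  |    6 ]
r1 ← -1/8·r1
  [ 1  0  3/8  |  2 ]
  [ 1  3    0  |  3 ]
  [ 3  0    1  |  6 ]
r2 ← r2 − r1
  [ 1  0   3/8  |  2 ]
  [ 0  3  -3/8  |  1 ]
  [ 3  0     1  |  6 ]
r3 ← r3 − 3·r1
  [ 1  0   3/8  |  2 ]
  [ 0  3  -3/8  |  1 ]
  [ 0  0  -1/8  |  0 ]
r2 ← 1/3·r2
  [ 1  0   3/8  |    2 ]
  [ 0  1  -1/8  |  1/3 ]
  [ 0  0  -1/8  |    0 ]
r3 ← -8·r3
  [ 1  0   3/8  |    2 ]
  [ 0  1  -1/8  |  1/3 ]
  [ 0  0     1  |    0 ]
r2 ← r2 + 1/8·r3
  [ 1  0  3/8  |    2 ]
  [ 0  1    0  |  1/3 ]
  [ 0  0    1  |    0 ]
r1 ← r1 − 3/8·r3
  [ 1  0  0  |    2 ]
  [ 0  1  0  |  1/3 ]
  [ 0  0  1  |    0 ]
Reading off the last column: x = 2, y = 1/3, z = 0.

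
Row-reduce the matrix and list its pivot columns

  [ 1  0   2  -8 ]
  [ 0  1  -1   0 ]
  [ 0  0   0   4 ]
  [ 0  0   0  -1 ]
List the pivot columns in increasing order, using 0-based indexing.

R3 := 1/4·R3
  [ 1  0   2  -8 ]
  [ 0  1  -1   0 ]
  [ 0  0   0   1 ]
  [ 0  0   0  -1 ]
R4 := R4 + R3
  [ 1  0   2  -8 ]
  [ 0  1  -1   0 ]
  [ 0  0   0   1 ]
  [ 0  0   0   0 ]
R1 := R1 + 8·R3
  [ 1  0   2  0 ]
  [ 0  1  -1  0 ]
  [ 0  0   0  1 ]
  [ 0  0   0  0 ]
Pivot columns are the columns containing a leading 1.

0, 1, 3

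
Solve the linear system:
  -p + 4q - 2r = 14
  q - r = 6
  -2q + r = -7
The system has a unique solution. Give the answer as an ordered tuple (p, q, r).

(0, 1, -5)

Form the augmented matrix and row-reduce:
  [ -1   4  -2  |  14 ]
  [  0   1  -1  |   6 ]
  [  0  -2   1  |  -7 ]
Multiply r1 by -1.
  [ 1  -4   2  |  -14 ]
  [ 0   1  -1  |    6 ]
  [ 0  -2   1  |   -7 ]
Add 2 times r2 to r3.
  [ 1  -4   2  |  -14 ]
  [ 0   1  -1  |    6 ]
  [ 0   0  -1  |    5 ]
Multiply r3 by -1.
  [ 1  -4   2  |  -14 ]
  [ 0   1  -1  |    6 ]
  [ 0   0   1  |   -5 ]
Add r3 to r2.
  [ 1  -4  2  |  -14 ]
  [ 0   1  0  |    1 ]
  [ 0   0  1  |   -5 ]
Subtract 2 times r3 from r1.
  [ 1  -4  0  |  -4 ]
  [ 0   1  0  |   1 ]
  [ 0   0  1  |  -5 ]
Add 4 times r2 to r1.
  [ 1  0  0  |   0 ]
  [ 0  1  0  |   1 ]
  [ 0  0  1  |  -5 ]
Reading off the last column: p = 0, q = 1, r = -5.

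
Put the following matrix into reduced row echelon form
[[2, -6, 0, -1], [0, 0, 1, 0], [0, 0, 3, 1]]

Multiply r1 by 1/2.
  [ 1  -3  0  -1/2 ]
  [ 0   0  1     0 ]
  [ 0   0  3     1 ]
Subtract 3 times r2 from r3.
  [ 1  -3  0  -1/2 ]
  [ 0   0  1     0 ]
  [ 0   0  0     1 ]
Add 1/2 times r3 to r1.
  [ 1  -3  0  0 ]
  [ 0   0  1  0 ]
  [ 0   0  0  1 ]

[[1, -3, 0, 0], [0, 0, 1, 0], [0, 0, 0, 1]]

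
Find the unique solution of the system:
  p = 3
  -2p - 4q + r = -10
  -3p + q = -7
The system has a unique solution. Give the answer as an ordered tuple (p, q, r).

Form the augmented matrix and row-reduce:
  [  1   0  0  |    3 ]
  [ -2  -4  1  |  -10 ]
  [ -3   1  0  |   -7 ]
R2 -> R2 + 2·R1
  [  1   0  0  |   3 ]
  [  0  -4  1  |  -4 ]
  [ -3   1  0  |  -7 ]
R3 -> R3 + 3·R1
  [ 1   0  0  |   3 ]
  [ 0  -4  1  |  -4 ]
  [ 0   1  0  |   2 ]
R2 -> -1/4·R2
  [ 1  0     0  |  3 ]
  [ 0  1  -1/4  |  1 ]
  [ 0  1     0  |  2 ]
R3 -> R3 − R2
  [ 1  0     0  |  3 ]
  [ 0  1  -1/4  |  1 ]
  [ 0  0   1/4  |  1 ]
R3 -> 4·R3
  [ 1  0     0  |  3 ]
  [ 0  1  -1/4  |  1 ]
  [ 0  0     1  |  4 ]
R2 -> R2 + 1/4·R3
  [ 1  0  0  |  3 ]
  [ 0  1  0  |  2 ]
  [ 0  0  1  |  4 ]
Reading off the last column: p = 3, q = 2, r = 4.

(3, 2, 4)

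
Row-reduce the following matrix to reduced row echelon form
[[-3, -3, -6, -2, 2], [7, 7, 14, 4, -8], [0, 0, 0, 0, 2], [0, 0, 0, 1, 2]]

R1 := -1/3·R1
  [ 1  1   2  2/3  -2/3 ]
  [ 7  7  14    4    -8 ]
  [ 0  0   0    0     2 ]
  [ 0  0   0    1     2 ]
R2 := R2 − 7·R1
  [ 1  1  2   2/3   -2/3 ]
  [ 0  0  0  -2/3  -10/3 ]
  [ 0  0  0     0      2 ]
  [ 0  0  0     1      2 ]
R2 := -3/2·R2
  [ 1  1  2  2/3  -2/3 ]
  [ 0  0  0    1     5 ]
  [ 0  0  0    0     2 ]
  [ 0  0  0    1     2 ]
R4 := R4 − R2
  [ 1  1  2  2/3  -2/3 ]
  [ 0  0  0    1     5 ]
  [ 0  0  0    0     2 ]
  [ 0  0  0    0    -3 ]
R3 := 1/2·R3
  [ 1  1  2  2/3  -2/3 ]
  [ 0  0  0    1     5 ]
  [ 0  0  0    0     1 ]
  [ 0  0  0    0    -3 ]
R4 := R4 + 3·R3
  [ 1  1  2  2/3  -2/3 ]
  [ 0  0  0    1     5 ]
  [ 0  0  0    0     1 ]
  [ 0  0  0    0     0 ]
R2 := R2 − 5·R3
  [ 1  1  2  2/3  -2/3 ]
  [ 0  0  0    1     0 ]
  [ 0  0  0    0     1 ]
  [ 0  0  0    0     0 ]
R1 := R1 + 2/3·R3
  [ 1  1  2  2/3  0 ]
  [ 0  0  0    1  0 ]
  [ 0  0  0    0  1 ]
  [ 0  0  0    0  0 ]
R1 := R1 − 2/3·R2
  [ 1  1  2  0  0 ]
  [ 0  0  0  1  0 ]
  [ 0  0  0  0  1 ]
  [ 0  0  0  0  0 ]

[[1, 1, 2, 0, 0], [0, 0, 0, 1, 0], [0, 0, 0, 0, 1], [0, 0, 0, 0, 0]]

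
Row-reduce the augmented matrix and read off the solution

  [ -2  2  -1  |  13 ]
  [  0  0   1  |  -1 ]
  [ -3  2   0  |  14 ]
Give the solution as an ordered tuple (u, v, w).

ρ1 ← -1/2·ρ1
  [  1  -1  1/2  |  -13/2 ]
  [  0   0    1  |     -1 ]
  [ -3   2    0  |     14 ]
ρ3 ← ρ3 + 3·ρ1
  [ 1  -1  1/2  |  -13/2 ]
  [ 0   0    1  |     -1 ]
  [ 0  -1  3/2  |  -11/2 ]
ρ2 <-> ρ3
  [ 1  -1  1/2  |  -13/2 ]
  [ 0  -1  3/2  |  -11/2 ]
  [ 0   0    1  |     -1 ]
ρ2 ← -1·ρ2
  [ 1  -1   1/2  |  -13/2 ]
  [ 0   1  -3/2  |   11/2 ]
  [ 0   0     1  |     -1 ]
ρ2 ← ρ2 + 3/2·ρ3
  [ 1  -1  1/2  |  -13/2 ]
  [ 0   1    0  |      4 ]
  [ 0   0    1  |     -1 ]
ρ1 ← ρ1 − 1/2·ρ3
  [ 1  -1  0  |  -6 ]
  [ 0   1  0  |   4 ]
  [ 0   0  1  |  -1 ]
ρ1 ← ρ1 + ρ2
  [ 1  0  0  |  -2 ]
  [ 0  1  0  |   4 ]
  [ 0  0  1  |  -1 ]
Reading off the last column: u = -2, v = 4, w = -1.

(-2, 4, -1)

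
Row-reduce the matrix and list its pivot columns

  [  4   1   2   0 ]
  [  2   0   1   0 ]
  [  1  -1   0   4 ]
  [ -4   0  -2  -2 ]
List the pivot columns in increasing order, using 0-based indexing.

Multiply r1 by 1/4.
Subtract 2 times r1 from r2.
Subtract r1 from r3.
Add 4 times r1 to r4.
Multiply r2 by -2.
Add 5/4 times r2 to r3.
Subtract r2 from r4.
Multiply r3 by -2.
Multiply r4 by -1/2.
Add 8 times r4 to r3.
Subtract 1/2 times r3 from r1.
Subtract 1/4 times r2 from r1.
Pivot columns are the columns containing a leading 1.

0, 1, 2, 3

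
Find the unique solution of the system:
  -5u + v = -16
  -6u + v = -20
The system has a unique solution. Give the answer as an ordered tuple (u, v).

(4, 4)

Form the augmented matrix and row-reduce:
  [ -5  1  |  -16 ]
  [ -6  1  |  -20 ]
R1 → -1/5·R1
  [  1  -1/5  |  16/5 ]
  [ -6     1  |   -20 ]
R2 → R2 + 6·R1
  [ 1  -1/5  |  16/5 ]
  [ 0  -1/5  |  -4/5 ]
R2 → -5·R2
  [ 1  -1/5  |  16/5 ]
  [ 0     1  |     4 ]
R1 → R1 + 1/5·R2
  [ 1  0  |  4 ]
  [ 0  1  |  4 ]
Reading off the last column: u = 4, v = 4.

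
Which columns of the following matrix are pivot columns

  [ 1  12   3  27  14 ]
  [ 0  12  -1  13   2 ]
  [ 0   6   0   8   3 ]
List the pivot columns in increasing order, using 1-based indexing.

1, 2, 3

R2 := 1/12·R2
  [ 1  12      3     27   14 ]
  [ 0   1  -1/12  13/12  1/6 ]
  [ 0   6      0      8    3 ]
R3 := R3 − 6·R2
  [ 1  12      3     27   14 ]
  [ 0   1  -1/12  13/12  1/6 ]
  [ 0   0    1/2    3/2    2 ]
R3 := 2·R3
  [ 1  12      3     27   14 ]
  [ 0   1  -1/12  13/12  1/6 ]
  [ 0   0      1      3    4 ]
R2 := R2 + 1/12·R3
  [ 1  12  3   27   14 ]
  [ 0   1  0  4/3  1/2 ]
  [ 0   0  1    3    4 ]
R1 := R1 − 3·R3
  [ 1  12  0   18    2 ]
  [ 0   1  0  4/3  1/2 ]
  [ 0   0  1    3    4 ]
R1 := R1 − 12·R2
  [ 1  0  0    2   -4 ]
  [ 0  1  0  4/3  1/2 ]
  [ 0  0  1    3    4 ]
Pivot columns are the columns containing a leading 1.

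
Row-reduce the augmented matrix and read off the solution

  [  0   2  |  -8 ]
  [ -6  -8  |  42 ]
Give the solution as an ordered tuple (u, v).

R1 ↔ R2
  [ -6  -8  |  42 ]
  [  0   2  |  -8 ]
R1 -> -1/6·R1
  [ 1  4/3  |  -7 ]
  [ 0    2  |  -8 ]
R2 -> 1/2·R2
  [ 1  4/3  |  -7 ]
  [ 0    1  |  -4 ]
R1 -> R1 − 4/3·R2
  [ 1  0  |  -5/3 ]
  [ 0  1  |    -4 ]
Reading off the last column: u = -5/3, v = -4.

(-5/3, -4)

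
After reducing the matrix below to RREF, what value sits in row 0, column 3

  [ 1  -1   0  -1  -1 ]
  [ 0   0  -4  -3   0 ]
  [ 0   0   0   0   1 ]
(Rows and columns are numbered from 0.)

R2 → -1/4·R2
  [ 1  -1  0   -1  -1 ]
  [ 0   0  1  3/4   0 ]
  [ 0   0  0    0   1 ]
R1 → R1 + R3
  [ 1  -1  0   -1  0 ]
  [ 0   0  1  3/4  0 ]
  [ 0   0  0    0  1 ]

-1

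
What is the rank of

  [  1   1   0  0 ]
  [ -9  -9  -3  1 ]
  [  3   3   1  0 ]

ρ2 -> ρ2 + 9·ρ1
  [ 1  1   0  0 ]
  [ 0  0  -3  1 ]
  [ 3  3   1  0 ]
ρ3 -> ρ3 − 3·ρ1
  [ 1  1   0  0 ]
  [ 0  0  -3  1 ]
  [ 0  0   1  0 ]
ρ2 -> -1/3·ρ2
  [ 1  1  0     0 ]
  [ 0  0  1  -1/3 ]
  [ 0  0  1     0 ]
ρ3 -> ρ3 − ρ2
  [ 1  1  0     0 ]
  [ 0  0  1  -1/3 ]
  [ 0  0  0   1/3 ]
ρ3 -> 3·ρ3
  [ 1  1  0     0 ]
  [ 0  0  1  -1/3 ]
  [ 0  0  0     1 ]
ρ2 -> ρ2 + 1/3·ρ3
  [ 1  1  0  0 ]
  [ 0  0  1  0 ]
  [ 0  0  0  1 ]
The reduced form has 3 nonzero rows.

rank = 3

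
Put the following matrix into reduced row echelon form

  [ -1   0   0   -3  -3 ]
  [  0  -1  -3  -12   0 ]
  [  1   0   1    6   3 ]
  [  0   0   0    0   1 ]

ρ1 → -1·ρ1
ρ3 → ρ3 − ρ1
ρ2 → -1·ρ2
ρ1 → ρ1 − 3·ρ4
ρ2 → ρ2 − 3·ρ3

[[1, 0, 0, 3, 0], [0, 1, 0, 3, 0], [0, 0, 1, 3, 0], [0, 0, 0, 0, 1]]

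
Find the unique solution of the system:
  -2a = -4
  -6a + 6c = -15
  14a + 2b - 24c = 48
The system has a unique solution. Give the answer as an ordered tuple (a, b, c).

Form the augmented matrix and row-reduce:
  [ -2  0    0  |   -4 ]
  [ -6  0    6  |  -15 ]
  [ 14  2  -24  |   48 ]
Multiply R1 by -1/2.
  [  1  0    0  |    2 ]
  [ -6  0    6  |  -15 ]
  [ 14  2  -24  |   48 ]
Add 6 times R1 to R2.
  [  1  0    0  |   2 ]
  [  0  0    6  |  -3 ]
  [ 14  2  -24  |  48 ]
Subtract 14 times R1 from R3.
  [ 1  0    0  |   2 ]
  [ 0  0    6  |  -3 ]
  [ 0  2  -24  |  20 ]
Swap R2 and R3.
  [ 1  0    0  |   2 ]
  [ 0  2  -24  |  20 ]
  [ 0  0    6  |  -3 ]
Multiply R2 by 1/2.
  [ 1  0    0  |   2 ]
  [ 0  1  -12  |  10 ]
  [ 0  0    6  |  -3 ]
Multiply R3 by 1/6.
  [ 1  0    0  |     2 ]
  [ 0  1  -12  |    10 ]
  [ 0  0    1  |  -1/2 ]
Add 12 times R3 to R2.
  [ 1  0  0  |     2 ]
  [ 0  1  0  |     4 ]
  [ 0  0  1  |  -1/2 ]
Reading off the last column: a = 2, b = 4, c = -1/2.

(2, 4, -1/2)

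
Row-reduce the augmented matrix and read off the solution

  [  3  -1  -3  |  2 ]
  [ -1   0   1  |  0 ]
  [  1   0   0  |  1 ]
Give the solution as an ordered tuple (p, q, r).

ρ1 := 1/3·ρ1
ρ2 := ρ2 + ρ1
ρ3 := ρ3 − ρ1
ρ2 := -3·ρ2
ρ3 := ρ3 − 1/3·ρ2
ρ1 := ρ1 + ρ3
ρ1 := ρ1 + 1/3·ρ2
Reading off the last column: p = 1, q = -2, r = 1.

(1, -2, 1)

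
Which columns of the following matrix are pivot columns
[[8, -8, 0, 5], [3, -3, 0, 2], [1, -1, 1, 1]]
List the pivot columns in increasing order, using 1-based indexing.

ρ1 → 1/8·ρ1
  [ 1  -1  0  5/8 ]
  [ 3  -3  0    2 ]
  [ 1  -1  1    1 ]
ρ2 → ρ2 − 3·ρ1
  [ 1  -1  0  5/8 ]
  [ 0   0  0  1/8 ]
  [ 1  -1  1    1 ]
ρ3 → ρ3 − ρ1
  [ 1  -1  0  5/8 ]
  [ 0   0  0  1/8 ]
  [ 0   0  1  3/8 ]
ρ2 <-> ρ3
  [ 1  -1  0  5/8 ]
  [ 0   0  1  3/8 ]
  [ 0   0  0  1/8 ]
ρ3 → 8·ρ3
  [ 1  -1  0  5/8 ]
  [ 0   0  1  3/8 ]
  [ 0   0  0    1 ]
ρ2 → ρ2 − 3/8·ρ3
  [ 1  -1  0  5/8 ]
  [ 0   0  1    0 ]
  [ 0   0  0    1 ]
ρ1 → ρ1 − 5/8·ρ3
  [ 1  -1  0  0 ]
  [ 0   0  1  0 ]
  [ 0   0  0  1 ]
Pivot columns are the columns containing a leading 1.

1, 3, 4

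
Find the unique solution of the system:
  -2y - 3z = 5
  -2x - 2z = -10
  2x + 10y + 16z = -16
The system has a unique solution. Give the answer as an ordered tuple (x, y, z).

(4, -4, 1)

Form the augmented matrix and row-reduce:
  [  0  -2  -3  |    5 ]
  [ -2   0  -2  |  -10 ]
  [  2  10  16  |  -16 ]
Swap r1 and r2.
  [ -2   0  -2  |  -10 ]
  [  0  -2  -3  |    5 ]
  [  2  10  16  |  -16 ]
Multiply r1 by -1/2.
  [ 1   0   1  |    5 ]
  [ 0  -2  -3  |    5 ]
  [ 2  10  16  |  -16 ]
Subtract 2 times r1 from r3.
  [ 1   0   1  |    5 ]
  [ 0  -2  -3  |    5 ]
  [ 0  10  14  |  -26 ]
Multiply r2 by -1/2.
  [ 1   0    1  |     5 ]
  [ 0   1  3/2  |  -5/2 ]
  [ 0  10   14  |   -26 ]
Subtract 10 times r2 from r3.
  [ 1  0    1  |     5 ]
  [ 0  1  3/2  |  -5/2 ]
  [ 0  0   -1  |    -1 ]
Multiply r3 by -1.
  [ 1  0    1  |     5 ]
  [ 0  1  3/2  |  -5/2 ]
  [ 0  0    1  |     1 ]
Subtract 3/2 times r3 from r2.
  [ 1  0  1  |   5 ]
  [ 0  1  0  |  -4 ]
  [ 0  0  1  |   1 ]
Subtract r3 from r1.
  [ 1  0  0  |   4 ]
  [ 0  1  0  |  -4 ]
  [ 0  0  1  |   1 ]
Reading off the last column: x = 4, y = -4, z = 1.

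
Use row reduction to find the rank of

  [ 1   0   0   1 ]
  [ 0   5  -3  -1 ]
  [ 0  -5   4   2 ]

Multiply r2 by 1/5.
Add 5 times r2 to r3.
Add 3/5 times r3 to r2.
The reduced form has 3 nonzero rows.

rank = 3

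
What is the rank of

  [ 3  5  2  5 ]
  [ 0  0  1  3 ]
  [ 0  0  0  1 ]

Multiply R1 by 1/3.
  [ 1  5/3  2/3  5/3 ]
  [ 0    0    1    3 ]
  [ 0    0    0    1 ]
Subtract 3 times R3 from R2.
  [ 1  5/3  2/3  5/3 ]
  [ 0    0    1    0 ]
  [ 0    0    0    1 ]
Subtract 5/3 times R3 from R1.
  [ 1  5/3  2/3  0 ]
  [ 0    0    1  0 ]
  [ 0    0    0  1 ]
Subtract 2/3 times R2 from R1.
  [ 1  5/3  0  0 ]
  [ 0    0  1  0 ]
  [ 0    0  0  1 ]
The reduced form has 3 nonzero rows.

rank = 3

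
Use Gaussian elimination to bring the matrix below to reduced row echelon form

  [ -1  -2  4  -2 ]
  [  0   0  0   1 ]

[[1, 2, -4, 0], [0, 0, 0, 1]]

R1 → -1·R1
R1 → R1 − 2·R2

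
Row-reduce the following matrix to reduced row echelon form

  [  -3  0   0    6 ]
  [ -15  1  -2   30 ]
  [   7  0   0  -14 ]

r1 := -1/3·r1
  [   1  0   0   -2 ]
  [ -15  1  -2   30 ]
  [   7  0   0  -14 ]
r2 := r2 + 15·r1
  [ 1  0   0   -2 ]
  [ 0  1  -2    0 ]
  [ 7  0   0  -14 ]
r3 := r3 − 7·r1
  [ 1  0   0  -2 ]
  [ 0  1  -2   0 ]
  [ 0  0   0   0 ]

[[1, 0, 0, -2], [0, 1, -2, 0], [0, 0, 0, 0]]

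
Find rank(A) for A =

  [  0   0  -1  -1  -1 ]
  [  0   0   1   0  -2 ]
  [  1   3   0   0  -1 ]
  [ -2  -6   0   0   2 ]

rank = 3

r1 <-> r3
  [  1   3   0   0  -1 ]
  [  0   0   1   0  -2 ]
  [  0   0  -1  -1  -1 ]
  [ -2  -6   0   0   2 ]
r4 := r4 + 2·r1
  [ 1  3   0   0  -1 ]
  [ 0  0   1   0  -2 ]
  [ 0  0  -1  -1  -1 ]
  [ 0  0   0   0   0 ]
r3 := r3 + r2
  [ 1  3  0   0  -1 ]
  [ 0  0  1   0  -2 ]
  [ 0  0  0  -1  -3 ]
  [ 0  0  0   0   0 ]
r3 := -1·r3
  [ 1  3  0  0  -1 ]
  [ 0  0  1  0  -2 ]
  [ 0  0  0  1   3 ]
  [ 0  0  0  0   0 ]
The reduced form has 3 nonzero rows.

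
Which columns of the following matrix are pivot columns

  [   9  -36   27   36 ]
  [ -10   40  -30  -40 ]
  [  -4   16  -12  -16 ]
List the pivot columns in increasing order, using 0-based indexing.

R1 -> 1/9·R1
R2 -> R2 + 10·R1
R3 -> R3 + 4·R1
Pivot columns are the columns containing a leading 1.

0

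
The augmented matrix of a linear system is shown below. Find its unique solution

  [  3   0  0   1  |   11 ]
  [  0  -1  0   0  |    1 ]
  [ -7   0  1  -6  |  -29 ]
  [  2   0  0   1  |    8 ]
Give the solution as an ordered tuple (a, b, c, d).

R1 -> 1/3·R1
  [  1   0  0  1/3  |  11/3 ]
  [  0  -1  0    0  |     1 ]
  [ -7   0  1   -6  |   -29 ]
  [  2   0  0    1  |     8 ]
R3 -> R3 + 7·R1
  [ 1   0  0    1/3  |   11/3 ]
  [ 0  -1  0      0  |      1 ]
  [ 0   0  1  -11/3  |  -10/3 ]
  [ 2   0  0      1  |      8 ]
R4 -> R4 − 2·R1
  [ 1   0  0    1/3  |   11/3 ]
  [ 0  -1  0      0  |      1 ]
  [ 0   0  1  -11/3  |  -10/3 ]
  [ 0   0  0    1/3  |    2/3 ]
R2 -> -1·R2
  [ 1  0  0    1/3  |   11/3 ]
  [ 0  1  0      0  |     -1 ]
  [ 0  0  1  -11/3  |  -10/3 ]
  [ 0  0  0    1/3  |    2/3 ]
R4 -> 3·R4
  [ 1  0  0    1/3  |   11/3 ]
  [ 0  1  0      0  |     -1 ]
  [ 0  0  1  -11/3  |  -10/3 ]
  [ 0  0  0      1  |      2 ]
R3 -> R3 + 11/3·R4
  [ 1  0  0  1/3  |  11/3 ]
  [ 0  1  0    0  |    -1 ]
  [ 0  0  1    0  |     4 ]
  [ 0  0  0    1  |     2 ]
R1 -> R1 − 1/3·R4
  [ 1  0  0  0  |   3 ]
  [ 0  1  0  0  |  -1 ]
  [ 0  0  1  0  |   4 ]
  [ 0  0  0  1  |   2 ]
Reading off the last column: a = 3, b = -1, c = 4, d = 2.

(3, -1, 4, 2)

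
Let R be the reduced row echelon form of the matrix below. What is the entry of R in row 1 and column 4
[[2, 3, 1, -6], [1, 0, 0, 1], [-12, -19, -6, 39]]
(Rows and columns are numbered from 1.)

Multiply R1 by 1/2.
  [   1  3/2  1/2  -3 ]
  [   1    0    0   1 ]
  [ -12  -19   -6  39 ]
Subtract R1 from R2.
  [   1   3/2   1/2  -3 ]
  [   0  -3/2  -1/2   4 ]
  [ -12   -19    -6  39 ]
Add 12 times R1 to R3.
  [ 1   3/2   1/2  -3 ]
  [ 0  -3/2  -1/2   4 ]
  [ 0    -1     0   3 ]
Multiply R2 by -2/3.
  [ 1  3/2  1/2    -3 ]
  [ 0    1  1/3  -8/3 ]
  [ 0   -1    0     3 ]
Add R2 to R3.
  [ 1  3/2  1/2    -3 ]
  [ 0    1  1/3  -8/3 ]
  [ 0    0  1/3   1/3 ]
Multiply R3 by 3.
  [ 1  3/2  1/2    -3 ]
  [ 0    1  1/3  -8/3 ]
  [ 0    0    1     1 ]
Subtract 1/3 times R3 from R2.
  [ 1  3/2  1/2  -3 ]
  [ 0    1    0  -3 ]
  [ 0    0    1   1 ]
Subtract 1/2 times R3 from R1.
  [ 1  3/2  0  -7/2 ]
  [ 0    1  0    -3 ]
  [ 0    0  1     1 ]
Subtract 3/2 times R2 from R1.
  [ 1  0  0   1 ]
  [ 0  1  0  -3 ]
  [ 0  0  1   1 ]

1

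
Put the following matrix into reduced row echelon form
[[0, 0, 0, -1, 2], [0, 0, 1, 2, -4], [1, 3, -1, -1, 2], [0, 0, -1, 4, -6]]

ρ1 <=> ρ3
  [ 1  3  -1  -1   2 ]
  [ 0  0   1   2  -4 ]
  [ 0  0   0  -1   2 ]
  [ 0  0  -1   4  -6 ]
ρ4 → ρ4 + ρ2
  [ 1  3  -1  -1    2 ]
  [ 0  0   1   2   -4 ]
  [ 0  0   0  -1    2 ]
  [ 0  0   0   6  -10 ]
ρ3 → -1·ρ3
  [ 1  3  -1  -1    2 ]
  [ 0  0   1   2   -4 ]
  [ 0  0   0   1   -2 ]
  [ 0  0   0   6  -10 ]
ρ4 → ρ4 − 6·ρ3
  [ 1  3  -1  -1   2 ]
  [ 0  0   1   2  -4 ]
  [ 0  0   0   1  -2 ]
  [ 0  0   0   0   2 ]
ρ4 → 1/2·ρ4
  [ 1  3  -1  -1   2 ]
  [ 0  0   1   2  -4 ]
  [ 0  0   0   1  -2 ]
  [ 0  0   0   0   1 ]
ρ3 → ρ3 + 2·ρ4
  [ 1  3  -1  -1   2 ]
  [ 0  0   1   2  -4 ]
  [ 0  0   0   1   0 ]
  [ 0  0   0   0   1 ]
ρ2 → ρ2 + 4·ρ4
  [ 1  3  -1  -1  2 ]
  [ 0  0   1   2  0 ]
  [ 0  0   0   1  0 ]
  [ 0  0   0   0  1 ]
ρ1 → ρ1 − 2·ρ4
  [ 1  3  -1  -1  0 ]
  [ 0  0   1   2  0 ]
  [ 0  0   0   1  0 ]
  [ 0  0   0   0  1 ]
ρ2 → ρ2 − 2·ρ3
  [ 1  3  -1  -1  0 ]
  [ 0  0   1   0  0 ]
  [ 0  0   0   1  0 ]
  [ 0  0   0   0  1 ]
ρ1 → ρ1 + ρ3
  [ 1  3  -1  0  0 ]
  [ 0  0   1  0  0 ]
  [ 0  0   0  1  0 ]
  [ 0  0   0  0  1 ]
ρ1 → ρ1 + ρ2
  [ 1  3  0  0  0 ]
  [ 0  0  1  0  0 ]
  [ 0  0  0  1  0 ]
  [ 0  0  0  0  1 ]

[[1, 3, 0, 0, 0], [0, 0, 1, 0, 0], [0, 0, 0, 1, 0], [0, 0, 0, 0, 1]]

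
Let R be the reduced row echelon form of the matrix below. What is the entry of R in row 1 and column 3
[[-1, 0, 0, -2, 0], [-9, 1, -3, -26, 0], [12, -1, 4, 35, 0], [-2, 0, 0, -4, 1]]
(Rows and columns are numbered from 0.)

R1 := -1·R1
  [  1   0   0    2  0 ]
  [ -9   1  -3  -26  0 ]
  [ 12  -1   4   35  0 ]
  [ -2   0   0   -4  1 ]
R2 := R2 + 9·R1
  [  1   0   0   2  0 ]
  [  0   1  -3  -8  0 ]
  [ 12  -1   4  35  0 ]
  [ -2   0   0  -4  1 ]
R3 := R3 − 12·R1
  [  1   0   0   2  0 ]
  [  0   1  -3  -8  0 ]
  [  0  -1   4  11  0 ]
  [ -2   0   0  -4  1 ]
R4 := R4 + 2·R1
  [ 1   0   0   2  0 ]
  [ 0   1  -3  -8  0 ]
  [ 0  -1   4  11  0 ]
  [ 0   0   0   0  1 ]
R3 := R3 + R2
  [ 1  0   0   2  0 ]
  [ 0  1  -3  -8  0 ]
  [ 0  0   1   3  0 ]
  [ 0  0   0   0  1 ]
R2 := R2 + 3·R3
  [ 1  0  0  2  0 ]
  [ 0  1  0  1  0 ]
  [ 0  0  1  3  0 ]
  [ 0  0  0  0  1 ]

1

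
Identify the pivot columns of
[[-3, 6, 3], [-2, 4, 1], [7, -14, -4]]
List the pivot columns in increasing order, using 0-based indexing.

r1 → -1/3·r1
  [  1   -2  -1 ]
  [ -2    4   1 ]
  [  7  -14  -4 ]
r2 → r2 + 2·r1
  [ 1   -2  -1 ]
  [ 0    0  -1 ]
  [ 7  -14  -4 ]
r3 → r3 − 7·r1
  [ 1  -2  -1 ]
  [ 0   0  -1 ]
  [ 0   0   3 ]
r2 → -1·r2
  [ 1  -2  -1 ]
  [ 0   0   1 ]
  [ 0   0   3 ]
r3 → r3 − 3·r2
  [ 1  -2  -1 ]
  [ 0   0   1 ]
  [ 0   0   0 ]
r1 → r1 + r2
  [ 1  -2  0 ]
  [ 0   0  1 ]
  [ 0   0  0 ]
Pivot columns are the columns containing a leading 1.

0, 2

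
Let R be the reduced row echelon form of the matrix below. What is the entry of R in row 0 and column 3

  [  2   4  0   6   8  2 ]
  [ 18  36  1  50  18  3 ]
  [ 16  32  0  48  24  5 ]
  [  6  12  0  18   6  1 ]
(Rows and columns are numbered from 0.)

3

R1 -> 1/2·R1
  [  1   2  0   3   4  1 ]
  [ 18  36  1  50  18  3 ]
  [ 16  32  0  48  24  5 ]
  [  6  12  0  18   6  1 ]
R2 -> R2 − 18·R1
  [  1   2  0   3    4    1 ]
  [  0   0  1  -4  -54  -15 ]
  [ 16  32  0  48   24    5 ]
  [  6  12  0  18    6    1 ]
R3 -> R3 − 16·R1
  [ 1   2  0   3    4    1 ]
  [ 0   0  1  -4  -54  -15 ]
  [ 0   0  0   0  -40  -11 ]
  [ 6  12  0  18    6    1 ]
R4 -> R4 − 6·R1
  [ 1  2  0   3    4    1 ]
  [ 0  0  1  -4  -54  -15 ]
  [ 0  0  0   0  -40  -11 ]
  [ 0  0  0   0  -18   -5 ]
R3 -> -1/40·R3
  [ 1  2  0   3    4      1 ]
  [ 0  0  1  -4  -54    -15 ]
  [ 0  0  0   0    1  11/40 ]
  [ 0  0  0   0  -18     -5 ]
R4 -> R4 + 18·R3
  [ 1  2  0   3    4      1 ]
  [ 0  0  1  -4  -54    -15 ]
  [ 0  0  0   0    1  11/40 ]
  [ 0  0  0   0    0  -1/20 ]
R4 -> -20·R4
  [ 1  2  0   3    4      1 ]
  [ 0  0  1  -4  -54    -15 ]
  [ 0  0  0   0    1  11/40 ]
  [ 0  0  0   0    0      1 ]
R3 -> R3 − 11/40·R4
  [ 1  2  0   3    4    1 ]
  [ 0  0  1  -4  -54  -15 ]
  [ 0  0  0   0    1    0 ]
  [ 0  0  0   0    0    1 ]
R2 -> R2 + 15·R4
  [ 1  2  0   3    4  1 ]
  [ 0  0  1  -4  -54  0 ]
  [ 0  0  0   0    1  0 ]
  [ 0  0  0   0    0  1 ]
R1 -> R1 − R4
  [ 1  2  0   3    4  0 ]
  [ 0  0  1  -4  -54  0 ]
  [ 0  0  0   0    1  0 ]
  [ 0  0  0   0    0  1 ]
R2 -> R2 + 54·R3
  [ 1  2  0   3  4  0 ]
  [ 0  0  1  -4  0  0 ]
  [ 0  0  0   0  1  0 ]
  [ 0  0  0   0  0  1 ]
R1 -> R1 − 4·R3
  [ 1  2  0   3  0  0 ]
  [ 0  0  1  -4  0  0 ]
  [ 0  0  0   0  1  0 ]
  [ 0  0  0   0  0  1 ]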